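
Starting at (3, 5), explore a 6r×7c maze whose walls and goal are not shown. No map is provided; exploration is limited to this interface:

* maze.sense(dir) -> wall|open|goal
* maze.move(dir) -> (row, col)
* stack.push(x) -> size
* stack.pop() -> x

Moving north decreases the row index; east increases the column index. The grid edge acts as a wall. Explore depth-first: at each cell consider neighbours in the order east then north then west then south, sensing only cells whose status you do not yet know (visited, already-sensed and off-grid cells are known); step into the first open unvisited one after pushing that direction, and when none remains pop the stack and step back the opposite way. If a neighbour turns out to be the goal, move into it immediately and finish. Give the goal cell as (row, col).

-> maze.sense(dir→east)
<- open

-> stack.push(x→east)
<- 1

-> maze.move(dir→east)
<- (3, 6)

-> maze.sense(dir→north)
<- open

-> stack.push(x→north)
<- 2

-> maze.move(dir→north)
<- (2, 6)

-> maze.sense(dir→north)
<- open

-> stack.push(x→north)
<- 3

-> maze.move(dir→north)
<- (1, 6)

-> maze.sense(dir→north)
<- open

-> stack.push(x→north)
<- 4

-> maze.move(dir→north)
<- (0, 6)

-> maze.sense(dir→west)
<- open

-> stack.push(x→west)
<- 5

-> maze.move(dir→west)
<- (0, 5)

-> maze.sense(dir→west)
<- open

-> stack.push(x→west)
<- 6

-> maze.move(dir→west)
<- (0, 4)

-> maze.sense(dir→west)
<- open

-> stack.push(x→west)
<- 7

-> maze.move(dir→west)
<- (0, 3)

-> maze.sense(dir→west)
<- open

-> stack.push(x→west)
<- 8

-> maze.move(dir→west)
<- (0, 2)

-> maze.sense(dir→west)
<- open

-> stack.push(x→west)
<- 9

-> maze.move(dir→west)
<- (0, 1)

-> maze.sense(dir→west)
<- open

-> stack.push(x→west)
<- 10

-> maze.move(dir→west)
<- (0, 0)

-> maze.sense(dir→south)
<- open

-> stack.push(x→south)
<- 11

-> maze.move(dir→south)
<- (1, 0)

-> maze.sense(dir→east)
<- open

-> stack.push(x→east)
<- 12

-> maze.move(dir→east)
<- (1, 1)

-> maze.sense(dir→east)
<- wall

-> maze.sense(dir→south)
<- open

-> stack.push(x→south)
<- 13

-> maze.move(dir→south)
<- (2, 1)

-> maze.sense(dir→east)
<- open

-> stack.push(x→east)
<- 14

-> maze.move(dir→east)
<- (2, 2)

-> maze.sense(dir→east)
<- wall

-> maze.sense(dir→south)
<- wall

-> stack.pop()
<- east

-> maze.move(dir→west)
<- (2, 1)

-> maze.sense(dir→west)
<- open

-> stack.push(x→west)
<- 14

-> maze.move(dir→west)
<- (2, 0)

-> maze.sense(dir→south)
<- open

-> stack.push(x→south)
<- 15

-> maze.move(dir→south)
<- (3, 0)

-> maze.sense(dir→east)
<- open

-> stack.push(x→east)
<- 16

-> maze.move(dir→east)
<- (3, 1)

-> maze.sense(dir→south)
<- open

-> stack.push(x→south)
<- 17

-> maze.move(dir→south)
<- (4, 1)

-> maze.sense(dir→east)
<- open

-> stack.push(x→east)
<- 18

-> maze.move(dir→east)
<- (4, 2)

-> maze.sense(dir→east)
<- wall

-> maze.sense(dir→south)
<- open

-> stack.push(x→south)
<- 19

-> maze.move(dir→south)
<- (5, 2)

-> maze.sense(dir→east)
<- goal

-> maze.move(dir→east)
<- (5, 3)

Answer: (5, 3)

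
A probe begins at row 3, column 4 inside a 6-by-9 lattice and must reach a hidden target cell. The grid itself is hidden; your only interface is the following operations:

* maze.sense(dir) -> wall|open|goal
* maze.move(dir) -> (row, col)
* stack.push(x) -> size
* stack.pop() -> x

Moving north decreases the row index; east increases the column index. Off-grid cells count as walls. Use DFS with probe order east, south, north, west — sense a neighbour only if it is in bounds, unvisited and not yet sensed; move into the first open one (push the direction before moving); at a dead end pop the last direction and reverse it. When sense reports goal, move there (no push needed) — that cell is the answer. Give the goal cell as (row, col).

Step: maze.sense[east]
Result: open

Step: stack.push[east]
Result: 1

Step: maze.move[east]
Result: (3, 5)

Step: maze.sense[east]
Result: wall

Step: maze.sense[south]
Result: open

Step: stack.push[south]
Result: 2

Step: maze.move[south]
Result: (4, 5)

Step: maze.sense[east]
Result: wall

Step: maze.sense[south]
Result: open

Step: stack.push[south]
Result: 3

Step: maze.move[south]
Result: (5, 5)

Step: maze.sense[east]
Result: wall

Step: maze.sense[west]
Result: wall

Step: stack.pop[]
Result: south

Step: maze.move[north]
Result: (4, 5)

Step: maze.sense[west]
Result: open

Step: stack.push[west]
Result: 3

Step: maze.move[west]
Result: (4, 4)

Step: maze.sense[west]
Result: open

Step: stack.push[west]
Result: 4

Step: maze.move[west]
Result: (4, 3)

Step: maze.sense[south]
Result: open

Step: stack.push[south]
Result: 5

Step: maze.move[south]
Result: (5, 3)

Step: maze.sense[west]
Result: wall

Step: stack.pop[]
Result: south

Step: maze.move[north]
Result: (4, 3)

Step: maze.sense[north]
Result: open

Step: stack.push[north]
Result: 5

Step: maze.move[north]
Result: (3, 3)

Step: maze.sense[north]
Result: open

Step: stack.push[north]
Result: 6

Step: maze.move[north]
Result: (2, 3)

Step: maze.sense[east]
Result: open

Step: stack.push[east]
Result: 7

Step: maze.move[east]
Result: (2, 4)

Step: maze.sense[east]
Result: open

Step: stack.push[east]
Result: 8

Step: maze.move[east]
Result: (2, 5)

Step: maze.sense[east]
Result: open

Step: stack.push[east]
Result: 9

Step: maze.move[east]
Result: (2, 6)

Step: maze.sense[east]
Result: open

Step: stack.push[east]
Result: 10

Step: maze.move[east]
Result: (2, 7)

Step: maze.sense[east]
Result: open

Step: stack.push[east]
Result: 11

Step: maze.move[east]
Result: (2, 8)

Step: maze.sense[south]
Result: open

Step: stack.push[south]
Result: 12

Step: maze.move[south]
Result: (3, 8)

Step: maze.sense[south]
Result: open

Step: stack.push[south]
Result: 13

Step: maze.move[south]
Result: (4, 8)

Step: maze.sense[south]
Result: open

Step: stack.push[south]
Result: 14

Step: maze.move[south]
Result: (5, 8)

Step: maze.sense[west]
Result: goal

Step: maze.move[west]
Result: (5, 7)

Answer: (5, 7)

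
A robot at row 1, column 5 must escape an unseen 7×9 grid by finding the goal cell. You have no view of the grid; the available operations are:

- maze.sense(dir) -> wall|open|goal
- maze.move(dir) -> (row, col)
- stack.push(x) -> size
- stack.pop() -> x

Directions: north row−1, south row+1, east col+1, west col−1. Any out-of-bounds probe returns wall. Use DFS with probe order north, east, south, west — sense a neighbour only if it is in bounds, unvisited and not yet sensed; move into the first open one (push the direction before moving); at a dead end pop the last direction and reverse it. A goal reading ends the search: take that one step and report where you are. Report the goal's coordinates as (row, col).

% maze.sense north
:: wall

% maze.sense east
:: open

% stack.push east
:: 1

% maze.move east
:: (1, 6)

% maze.sense north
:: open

% stack.push north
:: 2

% maze.move north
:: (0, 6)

% maze.sense east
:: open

% stack.push east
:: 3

% maze.move east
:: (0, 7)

% maze.sense east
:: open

% stack.push east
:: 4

% maze.move east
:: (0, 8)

% maze.sense south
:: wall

% stack.pop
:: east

% maze.move west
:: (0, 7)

% maze.sense south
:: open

% stack.push south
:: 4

% maze.move south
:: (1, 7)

% maze.sense south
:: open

% stack.push south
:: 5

% maze.move south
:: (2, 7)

% maze.sense east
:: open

% stack.push east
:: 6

% maze.move east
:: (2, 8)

% maze.sense south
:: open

% stack.push south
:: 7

% maze.move south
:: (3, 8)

% maze.sense south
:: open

% stack.push south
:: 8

% maze.move south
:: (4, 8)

% maze.sense south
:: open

% stack.push south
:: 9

% maze.move south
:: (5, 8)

% maze.sense south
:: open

% stack.push south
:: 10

% maze.move south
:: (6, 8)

% maze.sense west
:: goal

% maze.move west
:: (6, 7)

Answer: (6, 7)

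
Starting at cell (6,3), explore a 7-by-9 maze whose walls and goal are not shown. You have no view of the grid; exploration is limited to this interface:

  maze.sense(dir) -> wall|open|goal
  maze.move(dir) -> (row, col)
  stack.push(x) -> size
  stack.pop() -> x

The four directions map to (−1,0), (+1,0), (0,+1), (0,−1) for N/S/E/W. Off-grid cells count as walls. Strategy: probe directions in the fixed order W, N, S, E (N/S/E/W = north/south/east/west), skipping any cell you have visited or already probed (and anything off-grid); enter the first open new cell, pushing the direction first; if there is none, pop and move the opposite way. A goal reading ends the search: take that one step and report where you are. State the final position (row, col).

>> maze.sense(west)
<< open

>> stack.push(west)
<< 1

>> maze.move(west)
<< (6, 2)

>> maze.sense(west)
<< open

>> stack.push(west)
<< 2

>> maze.move(west)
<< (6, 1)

>> maze.sense(west)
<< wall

>> maze.sense(north)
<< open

>> stack.push(north)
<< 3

>> maze.move(north)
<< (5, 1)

>> maze.sense(west)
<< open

>> stack.push(west)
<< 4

>> maze.move(west)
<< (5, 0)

>> maze.sense(north)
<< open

>> stack.push(north)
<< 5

>> maze.move(north)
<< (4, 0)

>> maze.sense(north)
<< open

>> stack.push(north)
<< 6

>> maze.move(north)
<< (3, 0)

>> maze.sense(north)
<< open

>> stack.push(north)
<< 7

>> maze.move(north)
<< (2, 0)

>> maze.sense(north)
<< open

>> stack.push(north)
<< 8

>> maze.move(north)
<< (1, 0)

>> maze.sense(north)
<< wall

>> maze.sense(east)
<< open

>> stack.push(east)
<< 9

>> maze.move(east)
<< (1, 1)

>> maze.sense(north)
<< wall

>> maze.sense(south)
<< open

>> stack.push(south)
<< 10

>> maze.move(south)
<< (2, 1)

>> maze.sense(south)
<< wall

>> maze.sense(east)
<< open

>> stack.push(east)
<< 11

>> maze.move(east)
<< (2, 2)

>> maze.sense(north)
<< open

>> stack.push(north)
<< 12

>> maze.move(north)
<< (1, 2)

>> maze.sense(north)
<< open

>> stack.push(north)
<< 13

>> maze.move(north)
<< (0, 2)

>> maze.sense(east)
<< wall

>> stack.pop()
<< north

>> maze.move(south)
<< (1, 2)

>> maze.sense(east)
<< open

>> stack.push(east)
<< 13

>> maze.move(east)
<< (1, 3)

>> maze.sense(south)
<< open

>> stack.push(south)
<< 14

>> maze.move(south)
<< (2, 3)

>> maze.sense(south)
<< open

>> stack.push(south)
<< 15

>> maze.move(south)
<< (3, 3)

>> maze.sense(west)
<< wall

>> maze.sense(south)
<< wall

>> maze.sense(east)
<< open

>> stack.push(east)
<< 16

>> maze.move(east)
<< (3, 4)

>> maze.sense(north)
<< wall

>> maze.sense(south)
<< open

>> stack.push(south)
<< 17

>> maze.move(south)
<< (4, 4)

>> maze.sense(south)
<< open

>> stack.push(south)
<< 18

>> maze.move(south)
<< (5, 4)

>> maze.sense(west)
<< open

>> stack.push(west)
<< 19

>> maze.move(west)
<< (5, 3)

>> maze.sense(west)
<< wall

>> stack.pop()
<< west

>> maze.move(east)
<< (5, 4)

>> maze.sense(south)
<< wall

>> maze.sense(east)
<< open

>> stack.push(east)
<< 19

>> maze.move(east)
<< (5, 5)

>> maze.sense(north)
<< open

>> stack.push(north)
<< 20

>> maze.move(north)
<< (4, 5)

>> maze.sense(north)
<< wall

>> maze.sense(east)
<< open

>> stack.push(east)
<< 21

>> maze.move(east)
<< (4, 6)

>> maze.sense(north)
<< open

>> stack.push(north)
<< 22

>> maze.move(north)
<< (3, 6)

>> maze.sense(north)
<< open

>> stack.push(north)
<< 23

>> maze.move(north)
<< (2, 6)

>> maze.sense(west)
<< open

>> stack.push(west)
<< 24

>> maze.move(west)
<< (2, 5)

>> maze.sense(north)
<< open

>> stack.push(north)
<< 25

>> maze.move(north)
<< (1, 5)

>> maze.sense(west)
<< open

>> stack.push(west)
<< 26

>> maze.move(west)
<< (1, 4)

>> maze.sense(north)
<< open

>> stack.push(north)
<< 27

>> maze.move(north)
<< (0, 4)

>> maze.sense(east)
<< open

>> stack.push(east)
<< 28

>> maze.move(east)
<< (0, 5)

>> maze.sense(east)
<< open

>> stack.push(east)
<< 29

>> maze.move(east)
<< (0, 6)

>> maze.sense(south)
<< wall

>> maze.sense(east)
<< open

>> stack.push(east)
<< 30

>> maze.move(east)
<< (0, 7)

>> maze.sense(south)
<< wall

>> maze.sense(east)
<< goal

>> maze.move(east)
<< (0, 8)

Answer: (0, 8)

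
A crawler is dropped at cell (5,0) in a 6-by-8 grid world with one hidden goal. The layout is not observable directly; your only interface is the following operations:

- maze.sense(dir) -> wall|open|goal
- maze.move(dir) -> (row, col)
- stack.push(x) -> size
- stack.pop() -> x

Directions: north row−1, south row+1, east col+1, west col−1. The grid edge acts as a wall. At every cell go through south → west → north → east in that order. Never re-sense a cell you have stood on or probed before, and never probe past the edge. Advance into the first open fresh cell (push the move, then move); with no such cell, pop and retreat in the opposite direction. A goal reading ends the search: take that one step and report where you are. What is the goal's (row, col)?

% sense(dir: north) => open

% push(x: north) => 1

% move(dir: north) => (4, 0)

% sense(dir: north) => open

% push(x: north) => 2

% move(dir: north) => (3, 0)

% sense(dir: north) => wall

% sense(dir: east) => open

% push(x: east) => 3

% move(dir: east) => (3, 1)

% sense(dir: south) => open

% push(x: south) => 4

% move(dir: south) => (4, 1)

% sense(dir: south) => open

% push(x: south) => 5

% move(dir: south) => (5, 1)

% sense(dir: east) => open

% push(x: east) => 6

% move(dir: east) => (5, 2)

% sense(dir: north) => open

% push(x: north) => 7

% move(dir: north) => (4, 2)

% sense(dir: north) => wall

% sense(dir: east) => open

% push(x: east) => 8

% move(dir: east) => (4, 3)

% sense(dir: south) => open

% push(x: south) => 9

% move(dir: south) => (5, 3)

% sense(dir: east) => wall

% pop() => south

% move(dir: north) => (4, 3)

% sense(dir: north) => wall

% sense(dir: east) => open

% push(x: east) => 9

% move(dir: east) => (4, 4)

% sense(dir: north) => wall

% sense(dir: east) => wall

% pop() => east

% move(dir: west) => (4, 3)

% pop() => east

% move(dir: west) => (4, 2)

% pop() => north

% move(dir: south) => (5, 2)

% pop() => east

% move(dir: west) => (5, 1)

% pop() => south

% move(dir: north) => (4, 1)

% pop() => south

% move(dir: north) => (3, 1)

% sense(dir: north) => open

% push(x: north) => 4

% move(dir: north) => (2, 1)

% sense(dir: north) => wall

% sense(dir: east) => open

% push(x: east) => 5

% move(dir: east) => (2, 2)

% sense(dir: north) => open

% push(x: north) => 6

% move(dir: north) => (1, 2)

% sense(dir: north) => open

% push(x: north) => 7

% move(dir: north) => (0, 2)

% sense(dir: west) => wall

% sense(dir: east) => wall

% pop() => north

% move(dir: south) => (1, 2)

% sense(dir: east) => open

% push(x: east) => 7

% move(dir: east) => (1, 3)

% sense(dir: south) => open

% push(x: south) => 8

% move(dir: south) => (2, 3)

% sense(dir: east) => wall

% pop() => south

% move(dir: north) => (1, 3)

% sense(dir: east) => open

% push(x: east) => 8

% move(dir: east) => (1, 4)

% sense(dir: north) => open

% push(x: north) => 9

% move(dir: north) => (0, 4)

% sense(dir: east) => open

% push(x: east) => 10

% move(dir: east) => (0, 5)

% sense(dir: south) => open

% push(x: south) => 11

% move(dir: south) => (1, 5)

% sense(dir: south) => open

% push(x: south) => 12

% move(dir: south) => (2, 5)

% sense(dir: south) => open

% push(x: south) => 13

% move(dir: south) => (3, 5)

% sense(dir: east) => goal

% move(dir: east) => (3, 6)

Answer: (3, 6)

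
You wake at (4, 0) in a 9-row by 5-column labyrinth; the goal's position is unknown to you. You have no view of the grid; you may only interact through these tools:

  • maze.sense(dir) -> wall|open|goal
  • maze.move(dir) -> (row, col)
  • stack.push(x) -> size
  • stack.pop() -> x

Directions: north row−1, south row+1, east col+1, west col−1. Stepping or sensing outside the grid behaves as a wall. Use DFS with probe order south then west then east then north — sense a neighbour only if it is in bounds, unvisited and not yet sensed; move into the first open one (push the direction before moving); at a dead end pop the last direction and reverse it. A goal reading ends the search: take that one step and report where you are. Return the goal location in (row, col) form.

Calling maze.sense with dir='south', yielding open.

I invoke stack.push with x='south', yielding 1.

I call maze.move with dir='south', — result: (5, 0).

I try maze.sense with dir='south', : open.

Calling stack.push with x='south', giving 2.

I call maze.move with dir='south', yielding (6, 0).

Now I run maze.sense with dir='south', : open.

Next I call stack.push with x='south', and get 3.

Using maze.move with dir='south', and see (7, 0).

Calling maze.sense with dir='south', and observe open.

I invoke stack.push with x='south', : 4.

I invoke maze.move with dir='south', which returns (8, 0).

I call maze.sense with dir='east', — result: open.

I run stack.push with x='east', — result: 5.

Now I run maze.move with dir='east', : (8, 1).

Next I call maze.sense with dir='east', — result: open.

Using stack.push with x='east', giving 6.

I use maze.move with dir='east', → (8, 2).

I run maze.sense with dir='east', giving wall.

Next I call maze.sense with dir='north', → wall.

I run stack.pop, and see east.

I call maze.move with dir='west', → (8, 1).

Now I run maze.sense with dir='north', and get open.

I try stack.push with x='north', and observe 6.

I run maze.move with dir='north', which returns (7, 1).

Now I run maze.sense with dir='north', and get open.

Then stack.push with x='north', and observe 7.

Now I run maze.move with dir='north', and get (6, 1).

I use maze.sense with dir='east', — result: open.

Next I call stack.push with x='east', giving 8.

Invoking maze.move with dir='east', giving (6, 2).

Using maze.sense with dir='east', yielding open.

I try stack.push with x='east', giving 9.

Calling maze.move with dir='east', : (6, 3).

Invoking maze.sense with dir='south', which returns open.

I invoke stack.push with x='south', giving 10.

I run maze.move with dir='south', and observe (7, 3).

Invoking maze.sense with dir='east', and see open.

I try stack.push with x='east', which returns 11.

Now I run maze.move with dir='east', : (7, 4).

Next I call maze.sense with dir='south', and see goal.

I invoke maze.move with dir='south', — result: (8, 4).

Answer: (8, 4)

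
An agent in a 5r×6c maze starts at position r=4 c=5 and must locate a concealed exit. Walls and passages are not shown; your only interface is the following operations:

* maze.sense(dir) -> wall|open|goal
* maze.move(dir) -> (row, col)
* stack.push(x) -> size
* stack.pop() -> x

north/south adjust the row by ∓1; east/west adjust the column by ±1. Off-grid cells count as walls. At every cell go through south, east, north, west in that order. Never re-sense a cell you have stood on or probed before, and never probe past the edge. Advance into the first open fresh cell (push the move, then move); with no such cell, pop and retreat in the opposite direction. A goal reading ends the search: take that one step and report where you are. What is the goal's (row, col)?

Calling maze.sense using dir→north, and get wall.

I call maze.sense using dir→west, and observe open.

Then stack.push using x→west, which returns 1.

I invoke maze.move using dir→west, which returns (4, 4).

I try maze.sense using dir→north, : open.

I use stack.push using x→north, giving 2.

Next I call maze.move using dir→north, and see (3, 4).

I call maze.sense using dir→north, and see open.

I run stack.push using x→north, → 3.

Calling maze.move using dir→north, and observe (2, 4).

Now I run maze.sense using dir→east, : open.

Next I call stack.push using x→east, which returns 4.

Then maze.move using dir→east, → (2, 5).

I invoke maze.sense using dir→north, which returns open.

Next I call stack.push using x→north, and observe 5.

Invoking maze.move using dir→north, yielding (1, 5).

Now I run maze.sense using dir→north, which returns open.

Next I call stack.push using x→north, and get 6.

Calling maze.move using dir→north, and get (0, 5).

I run maze.sense using dir→west, giving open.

Next I call stack.push using x→west, and get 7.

Now I run maze.move using dir→west, and get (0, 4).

Now I run maze.sense using dir→south, giving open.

I invoke stack.push using x→south, giving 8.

Calling maze.move using dir→south, : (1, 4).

Invoking maze.sense using dir→west, giving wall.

Then stack.pop(), : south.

Next I call maze.move using dir→north, and get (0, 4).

Using maze.sense using dir→west, → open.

Invoking stack.push using x→west, which returns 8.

I try maze.move using dir→west, — result: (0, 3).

I use maze.sense using dir→west, giving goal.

Now I run maze.move using dir→west, — result: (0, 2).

Answer: (0, 2)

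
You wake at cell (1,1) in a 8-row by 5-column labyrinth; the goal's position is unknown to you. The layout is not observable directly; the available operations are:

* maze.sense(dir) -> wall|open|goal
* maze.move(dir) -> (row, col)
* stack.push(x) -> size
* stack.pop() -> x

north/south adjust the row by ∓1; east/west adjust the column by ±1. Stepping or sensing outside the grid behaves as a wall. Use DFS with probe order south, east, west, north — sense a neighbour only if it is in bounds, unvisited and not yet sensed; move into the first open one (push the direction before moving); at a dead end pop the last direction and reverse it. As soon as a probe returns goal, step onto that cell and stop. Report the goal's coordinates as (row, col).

Act: maze.sense[dir=south]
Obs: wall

Act: maze.sense[dir=east]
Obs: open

Act: stack.push[x=east]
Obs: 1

Act: maze.move[dir=east]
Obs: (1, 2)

Act: maze.sense[dir=south]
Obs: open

Act: stack.push[x=south]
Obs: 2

Act: maze.move[dir=south]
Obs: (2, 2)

Act: maze.sense[dir=south]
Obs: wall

Act: maze.sense[dir=east]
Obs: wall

Act: stack.pop[]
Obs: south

Act: maze.move[dir=north]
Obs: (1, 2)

Act: maze.sense[dir=east]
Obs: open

Act: stack.push[x=east]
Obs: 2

Act: maze.move[dir=east]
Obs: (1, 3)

Act: maze.sense[dir=east]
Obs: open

Act: stack.push[x=east]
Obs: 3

Act: maze.move[dir=east]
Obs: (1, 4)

Act: maze.sense[dir=south]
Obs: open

Act: stack.push[x=south]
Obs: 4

Act: maze.move[dir=south]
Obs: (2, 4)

Act: maze.sense[dir=south]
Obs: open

Act: stack.push[x=south]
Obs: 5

Act: maze.move[dir=south]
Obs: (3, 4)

Act: maze.sense[dir=south]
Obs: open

Act: stack.push[x=south]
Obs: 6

Act: maze.move[dir=south]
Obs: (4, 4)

Act: maze.sense[dir=south]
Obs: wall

Act: maze.sense[dir=west]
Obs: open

Act: stack.push[x=west]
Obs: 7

Act: maze.move[dir=west]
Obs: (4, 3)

Act: maze.sense[dir=south]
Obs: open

Act: stack.push[x=south]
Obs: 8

Act: maze.move[dir=south]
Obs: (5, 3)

Act: maze.sense[dir=south]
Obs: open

Act: stack.push[x=south]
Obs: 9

Act: maze.move[dir=south]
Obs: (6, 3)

Act: maze.sense[dir=south]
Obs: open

Act: stack.push[x=south]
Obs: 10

Act: maze.move[dir=south]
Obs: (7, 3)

Act: maze.sense[dir=east]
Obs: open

Act: stack.push[x=east]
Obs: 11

Act: maze.move[dir=east]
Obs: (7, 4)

Act: maze.sense[dir=north]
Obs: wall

Act: stack.pop[]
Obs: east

Act: maze.move[dir=west]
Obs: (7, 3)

Act: maze.sense[dir=west]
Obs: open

Act: stack.push[x=west]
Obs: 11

Act: maze.move[dir=west]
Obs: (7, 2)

Act: maze.sense[dir=west]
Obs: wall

Act: maze.sense[dir=north]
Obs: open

Act: stack.push[x=north]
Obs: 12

Act: maze.move[dir=north]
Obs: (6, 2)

Act: maze.sense[dir=west]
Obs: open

Act: stack.push[x=west]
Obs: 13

Act: maze.move[dir=west]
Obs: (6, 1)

Act: maze.sense[dir=west]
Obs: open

Act: stack.push[x=west]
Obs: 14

Act: maze.move[dir=west]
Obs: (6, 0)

Act: maze.sense[dir=south]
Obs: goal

Act: maze.move[dir=south]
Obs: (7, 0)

Answer: (7, 0)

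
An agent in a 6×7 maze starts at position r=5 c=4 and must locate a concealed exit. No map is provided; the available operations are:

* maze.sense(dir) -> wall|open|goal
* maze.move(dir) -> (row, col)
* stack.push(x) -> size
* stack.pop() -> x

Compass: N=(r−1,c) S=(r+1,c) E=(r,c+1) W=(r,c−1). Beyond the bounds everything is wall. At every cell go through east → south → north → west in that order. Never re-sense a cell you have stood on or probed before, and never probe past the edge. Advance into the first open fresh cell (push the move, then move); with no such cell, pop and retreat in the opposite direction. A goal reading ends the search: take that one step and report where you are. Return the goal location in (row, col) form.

-> maze.sense(dir='east')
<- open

-> stack.push(x='east')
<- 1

-> maze.move(dir='east')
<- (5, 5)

-> maze.sense(dir='east')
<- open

-> stack.push(x='east')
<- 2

-> maze.move(dir='east')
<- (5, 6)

-> maze.sense(dir='north')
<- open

-> stack.push(x='north')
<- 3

-> maze.move(dir='north')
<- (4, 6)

-> maze.sense(dir='north')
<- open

-> stack.push(x='north')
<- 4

-> maze.move(dir='north')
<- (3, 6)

-> maze.sense(dir='north')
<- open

-> stack.push(x='north')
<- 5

-> maze.move(dir='north')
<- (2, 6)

-> maze.sense(dir='north')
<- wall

-> maze.sense(dir='west')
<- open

-> stack.push(x='west')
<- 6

-> maze.move(dir='west')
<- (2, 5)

-> maze.sense(dir='south')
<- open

-> stack.push(x='south')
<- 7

-> maze.move(dir='south')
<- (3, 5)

-> maze.sense(dir='south')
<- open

-> stack.push(x='south')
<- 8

-> maze.move(dir='south')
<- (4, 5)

-> maze.sense(dir='west')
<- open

-> stack.push(x='west')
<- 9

-> maze.move(dir='west')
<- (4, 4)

-> maze.sense(dir='north')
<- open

-> stack.push(x='north')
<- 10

-> maze.move(dir='north')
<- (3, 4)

-> maze.sense(dir='north')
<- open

-> stack.push(x='north')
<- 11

-> maze.move(dir='north')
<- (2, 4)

-> maze.sense(dir='north')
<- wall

-> maze.sense(dir='west')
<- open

-> stack.push(x='west')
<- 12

-> maze.move(dir='west')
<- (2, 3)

-> maze.sense(dir='south')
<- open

-> stack.push(x='south')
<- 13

-> maze.move(dir='south')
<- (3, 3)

-> maze.sense(dir='south')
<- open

-> stack.push(x='south')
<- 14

-> maze.move(dir='south')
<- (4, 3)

-> maze.sense(dir='south')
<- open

-> stack.push(x='south')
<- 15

-> maze.move(dir='south')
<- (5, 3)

-> maze.sense(dir='west')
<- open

-> stack.push(x='west')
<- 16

-> maze.move(dir='west')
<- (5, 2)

-> maze.sense(dir='north')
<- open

-> stack.push(x='north')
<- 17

-> maze.move(dir='north')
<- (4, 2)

-> maze.sense(dir='north')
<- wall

-> maze.sense(dir='west')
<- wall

-> stack.pop()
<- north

-> maze.move(dir='south')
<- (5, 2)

-> maze.sense(dir='west')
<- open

-> stack.push(x='west')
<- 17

-> maze.move(dir='west')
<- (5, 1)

-> maze.sense(dir='west')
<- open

-> stack.push(x='west')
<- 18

-> maze.move(dir='west')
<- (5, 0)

-> maze.sense(dir='north')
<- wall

-> stack.pop()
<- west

-> maze.move(dir='east')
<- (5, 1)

-> stack.pop()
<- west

-> maze.move(dir='east')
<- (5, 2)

-> stack.pop()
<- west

-> maze.move(dir='east')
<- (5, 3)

-> stack.pop()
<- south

-> maze.move(dir='north')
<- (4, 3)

-> stack.pop()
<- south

-> maze.move(dir='north')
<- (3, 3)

-> stack.pop()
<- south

-> maze.move(dir='north')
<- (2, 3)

-> maze.sense(dir='north')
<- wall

-> maze.sense(dir='west')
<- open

-> stack.push(x='west')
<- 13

-> maze.move(dir='west')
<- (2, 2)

-> maze.sense(dir='north')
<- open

-> stack.push(x='north')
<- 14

-> maze.move(dir='north')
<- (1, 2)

-> maze.sense(dir='north')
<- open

-> stack.push(x='north')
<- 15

-> maze.move(dir='north')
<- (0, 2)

-> maze.sense(dir='east')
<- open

-> stack.push(x='east')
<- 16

-> maze.move(dir='east')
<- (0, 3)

-> maze.sense(dir='east')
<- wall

-> stack.pop()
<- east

-> maze.move(dir='west')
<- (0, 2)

-> maze.sense(dir='west')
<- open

-> stack.push(x='west')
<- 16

-> maze.move(dir='west')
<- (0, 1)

-> maze.sense(dir='south')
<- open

-> stack.push(x='south')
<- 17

-> maze.move(dir='south')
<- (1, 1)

-> maze.sense(dir='south')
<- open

-> stack.push(x='south')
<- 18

-> maze.move(dir='south')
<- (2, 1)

-> maze.sense(dir='south')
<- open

-> stack.push(x='south')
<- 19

-> maze.move(dir='south')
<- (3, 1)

-> maze.sense(dir='west')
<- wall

-> stack.pop()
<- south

-> maze.move(dir='north')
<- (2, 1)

-> maze.sense(dir='west')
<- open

-> stack.push(x='west')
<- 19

-> maze.move(dir='west')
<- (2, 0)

-> maze.sense(dir='north')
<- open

-> stack.push(x='north')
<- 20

-> maze.move(dir='north')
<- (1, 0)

-> maze.sense(dir='north')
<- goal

-> maze.move(dir='north')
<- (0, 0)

Answer: (0, 0)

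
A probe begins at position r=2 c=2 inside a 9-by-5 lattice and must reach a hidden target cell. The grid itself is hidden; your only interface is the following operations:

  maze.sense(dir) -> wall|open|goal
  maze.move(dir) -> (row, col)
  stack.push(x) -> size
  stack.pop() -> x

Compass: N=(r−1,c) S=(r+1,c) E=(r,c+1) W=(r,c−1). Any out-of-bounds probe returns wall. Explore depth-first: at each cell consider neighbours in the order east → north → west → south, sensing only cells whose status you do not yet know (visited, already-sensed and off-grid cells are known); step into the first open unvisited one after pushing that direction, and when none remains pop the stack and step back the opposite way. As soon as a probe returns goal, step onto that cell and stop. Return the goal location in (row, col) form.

Do: maze.sense[east]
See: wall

Do: maze.sense[north]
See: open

Do: stack.push[north]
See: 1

Do: maze.move[north]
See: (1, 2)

Do: maze.sense[east]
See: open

Do: stack.push[east]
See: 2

Do: maze.move[east]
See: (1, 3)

Do: maze.sense[east]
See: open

Do: stack.push[east]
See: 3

Do: maze.move[east]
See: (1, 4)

Do: maze.sense[north]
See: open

Do: stack.push[north]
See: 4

Do: maze.move[north]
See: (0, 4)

Do: maze.sense[west]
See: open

Do: stack.push[west]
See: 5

Do: maze.move[west]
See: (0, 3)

Do: maze.sense[west]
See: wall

Do: stack.pop[]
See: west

Do: maze.move[east]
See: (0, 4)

Do: stack.pop[]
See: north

Do: maze.move[south]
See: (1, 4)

Do: maze.sense[south]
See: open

Do: stack.push[south]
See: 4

Do: maze.move[south]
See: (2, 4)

Do: maze.sense[south]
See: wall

Do: stack.pop[]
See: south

Do: maze.move[north]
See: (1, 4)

Do: stack.pop[]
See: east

Do: maze.move[west]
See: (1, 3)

Do: stack.pop[]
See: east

Do: maze.move[west]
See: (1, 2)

Do: maze.sense[west]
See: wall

Do: stack.pop[]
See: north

Do: maze.move[south]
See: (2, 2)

Do: maze.sense[west]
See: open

Do: stack.push[west]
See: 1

Do: maze.move[west]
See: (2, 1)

Do: maze.sense[west]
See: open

Do: stack.push[west]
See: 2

Do: maze.move[west]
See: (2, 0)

Do: maze.sense[north]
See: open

Do: stack.push[north]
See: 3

Do: maze.move[north]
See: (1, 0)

Do: maze.sense[north]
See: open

Do: stack.push[north]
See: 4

Do: maze.move[north]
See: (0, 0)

Do: maze.sense[east]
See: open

Do: stack.push[east]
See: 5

Do: maze.move[east]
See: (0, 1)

Do: stack.pop[]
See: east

Do: maze.move[west]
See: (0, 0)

Do: stack.pop[]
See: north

Do: maze.move[south]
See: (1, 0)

Do: stack.pop[]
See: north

Do: maze.move[south]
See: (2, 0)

Do: maze.sense[south]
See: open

Do: stack.push[south]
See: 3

Do: maze.move[south]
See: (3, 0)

Do: maze.sense[east]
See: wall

Do: maze.sense[south]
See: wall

Do: stack.pop[]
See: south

Do: maze.move[north]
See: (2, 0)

Do: stack.pop[]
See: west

Do: maze.move[east]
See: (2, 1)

Do: stack.pop[]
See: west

Do: maze.move[east]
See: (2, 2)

Do: maze.sense[south]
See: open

Do: stack.push[south]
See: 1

Do: maze.move[south]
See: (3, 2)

Do: maze.sense[east]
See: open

Do: stack.push[east]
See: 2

Do: maze.move[east]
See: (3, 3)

Do: maze.sense[south]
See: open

Do: stack.push[south]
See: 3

Do: maze.move[south]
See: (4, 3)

Do: maze.sense[east]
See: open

Do: stack.push[east]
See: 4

Do: maze.move[east]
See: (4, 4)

Do: maze.sense[south]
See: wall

Do: stack.pop[]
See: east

Do: maze.move[west]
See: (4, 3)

Do: maze.sense[west]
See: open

Do: stack.push[west]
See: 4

Do: maze.move[west]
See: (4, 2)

Do: maze.sense[west]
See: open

Do: stack.push[west]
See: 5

Do: maze.move[west]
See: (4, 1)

Do: maze.sense[south]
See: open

Do: stack.push[south]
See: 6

Do: maze.move[south]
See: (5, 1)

Do: maze.sense[east]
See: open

Do: stack.push[east]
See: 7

Do: maze.move[east]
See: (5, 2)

Do: maze.sense[east]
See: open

Do: stack.push[east]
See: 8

Do: maze.move[east]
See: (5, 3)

Do: maze.sense[south]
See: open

Do: stack.push[south]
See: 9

Do: maze.move[south]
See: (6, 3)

Do: maze.sense[east]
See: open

Do: stack.push[east]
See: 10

Do: maze.move[east]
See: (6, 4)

Do: maze.sense[south]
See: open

Do: stack.push[south]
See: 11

Do: maze.move[south]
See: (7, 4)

Do: maze.sense[west]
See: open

Do: stack.push[west]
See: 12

Do: maze.move[west]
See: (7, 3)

Do: maze.sense[west]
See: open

Do: stack.push[west]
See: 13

Do: maze.move[west]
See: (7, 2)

Do: maze.sense[north]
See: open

Do: stack.push[north]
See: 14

Do: maze.move[north]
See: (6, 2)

Do: maze.sense[west]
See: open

Do: stack.push[west]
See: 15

Do: maze.move[west]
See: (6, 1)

Do: maze.sense[west]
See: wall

Do: maze.sense[south]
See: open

Do: stack.push[south]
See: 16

Do: maze.move[south]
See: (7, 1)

Do: maze.sense[west]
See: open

Do: stack.push[west]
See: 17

Do: maze.move[west]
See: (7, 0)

Do: maze.sense[south]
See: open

Do: stack.push[south]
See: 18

Do: maze.move[south]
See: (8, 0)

Do: maze.sense[east]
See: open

Do: stack.push[east]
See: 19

Do: maze.move[east]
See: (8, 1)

Do: maze.sense[east]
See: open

Do: stack.push[east]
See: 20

Do: maze.move[east]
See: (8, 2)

Do: maze.sense[east]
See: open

Do: stack.push[east]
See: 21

Do: maze.move[east]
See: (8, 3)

Do: maze.sense[east]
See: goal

Do: maze.move[east]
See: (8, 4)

Answer: (8, 4)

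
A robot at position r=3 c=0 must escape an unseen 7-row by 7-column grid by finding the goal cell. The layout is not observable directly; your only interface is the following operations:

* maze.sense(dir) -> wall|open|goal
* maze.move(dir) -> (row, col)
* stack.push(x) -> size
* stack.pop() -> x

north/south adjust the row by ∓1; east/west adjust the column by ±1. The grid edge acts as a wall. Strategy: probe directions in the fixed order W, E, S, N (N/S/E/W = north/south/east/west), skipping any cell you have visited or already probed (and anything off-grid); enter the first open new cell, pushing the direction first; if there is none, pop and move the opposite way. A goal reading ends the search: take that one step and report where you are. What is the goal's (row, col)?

~$ sense dir=east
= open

~$ push x=east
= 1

~$ move dir=east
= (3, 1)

~$ sense dir=east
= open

~$ push x=east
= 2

~$ move dir=east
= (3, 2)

~$ sense dir=east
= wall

~$ sense dir=south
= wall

~$ sense dir=north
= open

~$ push x=north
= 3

~$ move dir=north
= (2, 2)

~$ sense dir=west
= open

~$ push x=west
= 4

~$ move dir=west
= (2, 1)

~$ sense dir=west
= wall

~$ sense dir=north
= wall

~$ pop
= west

~$ move dir=east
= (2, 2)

~$ sense dir=east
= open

~$ push x=east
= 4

~$ move dir=east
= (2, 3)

~$ sense dir=east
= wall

~$ sense dir=north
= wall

~$ pop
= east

~$ move dir=west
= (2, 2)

~$ sense dir=north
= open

~$ push x=north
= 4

~$ move dir=north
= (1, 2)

~$ sense dir=north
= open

~$ push x=north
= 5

~$ move dir=north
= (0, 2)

~$ sense dir=west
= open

~$ push x=west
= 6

~$ move dir=west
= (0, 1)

~$ sense dir=west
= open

~$ push x=west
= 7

~$ move dir=west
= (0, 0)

~$ sense dir=south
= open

~$ push x=south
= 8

~$ move dir=south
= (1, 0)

~$ pop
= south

~$ move dir=north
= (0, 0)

~$ pop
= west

~$ move dir=east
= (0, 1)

~$ pop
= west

~$ move dir=east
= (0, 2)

~$ sense dir=east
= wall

~$ pop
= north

~$ move dir=south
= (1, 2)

~$ pop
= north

~$ move dir=south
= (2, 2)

~$ pop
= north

~$ move dir=south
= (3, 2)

~$ pop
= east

~$ move dir=west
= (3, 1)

~$ sense dir=south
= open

~$ push x=south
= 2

~$ move dir=south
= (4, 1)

~$ sense dir=west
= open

~$ push x=west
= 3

~$ move dir=west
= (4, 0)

~$ sense dir=south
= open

~$ push x=south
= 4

~$ move dir=south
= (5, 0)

~$ sense dir=east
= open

~$ push x=east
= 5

~$ move dir=east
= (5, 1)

~$ sense dir=east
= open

~$ push x=east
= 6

~$ move dir=east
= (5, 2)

~$ sense dir=east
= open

~$ push x=east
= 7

~$ move dir=east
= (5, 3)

~$ sense dir=east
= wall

~$ sense dir=south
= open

~$ push x=south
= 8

~$ move dir=south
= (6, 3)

~$ sense dir=west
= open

~$ push x=west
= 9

~$ move dir=west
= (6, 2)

~$ sense dir=west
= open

~$ push x=west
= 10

~$ move dir=west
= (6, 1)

~$ sense dir=west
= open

~$ push x=west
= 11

~$ move dir=west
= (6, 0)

~$ pop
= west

~$ move dir=east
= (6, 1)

~$ pop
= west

~$ move dir=east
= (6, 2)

~$ pop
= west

~$ move dir=east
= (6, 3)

~$ sense dir=east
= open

~$ push x=east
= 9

~$ move dir=east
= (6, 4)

~$ sense dir=east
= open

~$ push x=east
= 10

~$ move dir=east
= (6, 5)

~$ sense dir=east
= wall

~$ sense dir=north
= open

~$ push x=north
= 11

~$ move dir=north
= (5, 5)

~$ sense dir=east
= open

~$ push x=east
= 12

~$ move dir=east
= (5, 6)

~$ sense dir=north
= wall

~$ pop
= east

~$ move dir=west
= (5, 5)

~$ sense dir=north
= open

~$ push x=north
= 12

~$ move dir=north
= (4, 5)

~$ sense dir=west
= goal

~$ move dir=west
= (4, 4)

Answer: (4, 4)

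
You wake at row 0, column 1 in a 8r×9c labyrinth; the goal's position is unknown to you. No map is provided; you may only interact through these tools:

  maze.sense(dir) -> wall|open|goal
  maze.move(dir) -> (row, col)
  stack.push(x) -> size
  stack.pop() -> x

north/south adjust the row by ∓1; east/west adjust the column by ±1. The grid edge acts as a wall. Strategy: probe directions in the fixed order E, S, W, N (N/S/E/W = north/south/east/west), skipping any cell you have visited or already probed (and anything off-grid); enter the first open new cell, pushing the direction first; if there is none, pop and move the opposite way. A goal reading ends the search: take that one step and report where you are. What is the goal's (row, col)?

! 1. maze.sense(dir→east) ~> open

! 2. stack.push(x→east) ~> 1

! 3. maze.move(dir→east) ~> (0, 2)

! 4. maze.sense(dir→east) ~> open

! 5. stack.push(x→east) ~> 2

! 6. maze.move(dir→east) ~> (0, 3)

! 7. maze.sense(dir→east) ~> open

! 8. stack.push(x→east) ~> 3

! 9. maze.move(dir→east) ~> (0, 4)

! 10. maze.sense(dir→east) ~> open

! 11. stack.push(x→east) ~> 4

! 12. maze.move(dir→east) ~> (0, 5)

! 13. maze.sense(dir→east) ~> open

! 14. stack.push(x→east) ~> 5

! 15. maze.move(dir→east) ~> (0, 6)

! 16. maze.sense(dir→east) ~> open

! 17. stack.push(x→east) ~> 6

! 18. maze.move(dir→east) ~> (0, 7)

! 19. maze.sense(dir→east) ~> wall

! 20. maze.sense(dir→south) ~> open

! 21. stack.push(x→south) ~> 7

! 22. maze.move(dir→south) ~> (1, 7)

! 23. maze.sense(dir→east) ~> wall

! 24. maze.sense(dir→south) ~> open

! 25. stack.push(x→south) ~> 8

! 26. maze.move(dir→south) ~> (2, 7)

! 27. maze.sense(dir→east) ~> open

! 28. stack.push(x→east) ~> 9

! 29. maze.move(dir→east) ~> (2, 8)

! 30. maze.sense(dir→south) ~> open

! 31. stack.push(x→south) ~> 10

! 32. maze.move(dir→south) ~> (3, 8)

! 33. maze.sense(dir→south) ~> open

! 34. stack.push(x→south) ~> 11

! 35. maze.move(dir→south) ~> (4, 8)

! 36. maze.sense(dir→south) ~> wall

! 37. maze.sense(dir→west) ~> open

! 38. stack.push(x→west) ~> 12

! 39. maze.move(dir→west) ~> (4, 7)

! 40. maze.sense(dir→south) ~> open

! 41. stack.push(x→south) ~> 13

! 42. maze.move(dir→south) ~> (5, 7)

! 43. maze.sense(dir→south) ~> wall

! 44. maze.sense(dir→west) ~> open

! 45. stack.push(x→west) ~> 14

! 46. maze.move(dir→west) ~> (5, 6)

! 47. maze.sense(dir→south) ~> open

! 48. stack.push(x→south) ~> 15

! 49. maze.move(dir→south) ~> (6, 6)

! 50. maze.sense(dir→south) ~> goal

! 51. maze.move(dir→south) ~> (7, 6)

Answer: (7, 6)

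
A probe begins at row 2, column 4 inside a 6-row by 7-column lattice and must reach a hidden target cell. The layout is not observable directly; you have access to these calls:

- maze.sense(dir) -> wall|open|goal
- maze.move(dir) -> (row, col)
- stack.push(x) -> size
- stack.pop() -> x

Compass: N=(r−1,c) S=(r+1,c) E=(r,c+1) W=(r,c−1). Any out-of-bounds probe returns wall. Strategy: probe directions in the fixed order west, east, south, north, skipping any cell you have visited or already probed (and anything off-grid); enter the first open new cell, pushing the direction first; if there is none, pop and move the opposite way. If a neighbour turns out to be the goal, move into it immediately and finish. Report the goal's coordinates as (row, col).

>>> sense west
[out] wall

>>> sense east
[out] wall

>>> sense south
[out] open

>>> push south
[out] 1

>>> move south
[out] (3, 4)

>>> sense west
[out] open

>>> push west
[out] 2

>>> move west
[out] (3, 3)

>>> sense west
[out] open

>>> push west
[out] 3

>>> move west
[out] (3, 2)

>>> sense west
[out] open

>>> push west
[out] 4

>>> move west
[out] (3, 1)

>>> sense west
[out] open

>>> push west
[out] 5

>>> move west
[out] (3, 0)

>>> sense south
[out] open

>>> push south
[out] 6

>>> move south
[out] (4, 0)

>>> sense east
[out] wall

>>> sense south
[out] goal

>>> move south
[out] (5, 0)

Answer: (5, 0)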